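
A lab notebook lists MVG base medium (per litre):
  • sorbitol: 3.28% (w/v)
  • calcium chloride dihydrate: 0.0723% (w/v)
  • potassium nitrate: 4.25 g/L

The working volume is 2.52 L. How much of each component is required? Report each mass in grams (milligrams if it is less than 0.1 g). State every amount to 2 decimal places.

sorbitol 82.66 g; calcium chloride dihydrate 1.82 g; potassium nitrate 10.71 g

Working volume: 2.52 L.
sorbitol: 3.28% w/v = 32.8 g/L → 32.8 × 2.52 L = 82.66 g
calcium chloride dihydrate: 0.0723% w/v = 0.723 g/L → 0.723 × 2.52 L = 1.82 g
potassium nitrate: 4.25 g/L × 2.52 L = 10.71 g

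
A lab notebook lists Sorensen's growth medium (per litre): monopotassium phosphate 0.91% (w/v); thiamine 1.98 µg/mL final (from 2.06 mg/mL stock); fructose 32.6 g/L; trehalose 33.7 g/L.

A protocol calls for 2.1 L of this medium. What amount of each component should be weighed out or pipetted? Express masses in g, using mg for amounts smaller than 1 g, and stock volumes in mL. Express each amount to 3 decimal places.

monopotassium phosphate 19.110 g; thiamine 2.018 mL; fructose 68.460 g; trehalose 70.770 g

Scale factor relative to 1 L: 2.1.
monopotassium phosphate: 0.91% w/v = 9.1 g/L → 9.1 × 2.1 L = 19.110 g
thiamine: dilute stock: 1.98 µg/mL × 2100 mL ÷ 2060 µg/mL = 2.018 mL
fructose: 32.6 g/L × 2.1 L = 68.460 g
trehalose: 33.7 g/L × 2.1 L = 70.770 g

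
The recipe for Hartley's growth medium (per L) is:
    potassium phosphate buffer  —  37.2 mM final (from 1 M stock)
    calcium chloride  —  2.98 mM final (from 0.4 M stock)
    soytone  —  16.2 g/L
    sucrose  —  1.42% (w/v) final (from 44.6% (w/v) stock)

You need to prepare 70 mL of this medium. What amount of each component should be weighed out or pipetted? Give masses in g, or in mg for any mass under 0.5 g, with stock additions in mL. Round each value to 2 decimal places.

potassium phosphate buffer 2.60 mL; calcium chloride 0.52 mL; soytone 1.13 g; sucrose 2.23 mL

Scale factor relative to 1 L: 0.07.
potassium phosphate buffer: V = C2·V2/C1 = 37.2 mM × 70 mL ÷ 1000 mM = 2.60 mL
calcium chloride: V = C2·V2/C1 = 2.98 mM × 70 mL ÷ 400 mM = 0.52 mL
soytone: 16.2 g/L × 0.07 L = 1.13 g
sucrose: V = C2·V2/C1 = 1.42% ÷ 44.6% × 70 mL = 2.23 mL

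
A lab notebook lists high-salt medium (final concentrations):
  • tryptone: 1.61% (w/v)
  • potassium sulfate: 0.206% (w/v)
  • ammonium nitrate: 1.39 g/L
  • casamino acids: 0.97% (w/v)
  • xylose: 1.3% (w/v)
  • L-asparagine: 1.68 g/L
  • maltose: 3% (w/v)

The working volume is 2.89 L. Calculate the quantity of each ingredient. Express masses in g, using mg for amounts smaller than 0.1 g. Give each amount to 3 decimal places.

Working volume: 2.89 L.
tryptone: 1.61% w/v = 16.1 g/L → 16.1 × 2.89 L = 46.529 g
potassium sulfate: 0.206 g per 100 mL × 2890 mL ÷ 100 = 5.953 g
ammonium nitrate: 1.39 g/L × 2.89 L = 4.017 g
casamino acids: 0.97% w/v = 9.7 g/L → 9.7 × 2.89 L = 28.033 g
xylose: 1.3% w/v = 13 g/L → 13 × 2.89 L = 37.570 g
L-asparagine: 1.68 g/L × 2.89 L = 4.855 g
maltose: 3 g per 100 mL × 2890 mL ÷ 100 = 86.700 g

tryptone 46.529 g; potassium sulfate 5.953 g; ammonium nitrate 4.017 g; casamino acids 28.033 g; xylose 37.570 g; L-asparagine 4.855 g; maltose 86.700 g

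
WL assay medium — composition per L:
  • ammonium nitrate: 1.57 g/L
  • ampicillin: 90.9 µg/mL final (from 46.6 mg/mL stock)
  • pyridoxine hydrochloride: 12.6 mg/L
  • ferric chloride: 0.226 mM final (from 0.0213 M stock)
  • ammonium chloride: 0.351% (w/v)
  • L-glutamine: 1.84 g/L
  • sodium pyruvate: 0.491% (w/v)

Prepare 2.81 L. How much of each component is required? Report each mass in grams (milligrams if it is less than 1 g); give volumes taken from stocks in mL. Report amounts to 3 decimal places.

Scale factor relative to 1 L: 2.81.
ammonium nitrate: 1.57 g/L × 2.81 L = 4.412 g
ampicillin: dilute stock: 90.9 µg/mL × 2810 mL ÷ 46600 µg/mL = 5.481 mL
pyridoxine hydrochloride: 12.6 mg/L × 2.81 L = 35.406 mg
ferric chloride: V = C2·V2/C1 = 0.226 mM × 2810 mL ÷ 21.3 mM = 29.815 mL
ammonium chloride: 0.351 g per 100 mL × 2810 mL ÷ 100 = 9.863 g
L-glutamine: 1.84 g/L × 2.81 L = 5.170 g
sodium pyruvate: 0.491% w/v = 4.91 g/L → 4.91 × 2.81 L = 13.797 g

ammonium nitrate 4.412 g; ampicillin 5.481 mL; pyridoxine hydrochloride 35.406 mg; ferric chloride 29.815 mL; ammonium chloride 9.863 g; L-glutamine 5.170 g; sodium pyruvate 13.797 g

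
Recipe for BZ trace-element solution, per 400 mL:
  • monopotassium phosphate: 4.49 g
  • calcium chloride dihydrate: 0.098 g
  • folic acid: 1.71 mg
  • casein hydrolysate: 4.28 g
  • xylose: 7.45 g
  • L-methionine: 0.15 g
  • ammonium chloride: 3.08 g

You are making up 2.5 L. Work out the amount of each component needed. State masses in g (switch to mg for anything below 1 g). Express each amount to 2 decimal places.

monopotassium phosphate 28.06 g; calcium chloride dihydrate 612.50 mg; folic acid 10.69 mg; casein hydrolysate 26.75 g; xylose 46.56 g; L-methionine 937.50 mg; ammonium chloride 19.25 g

Scale factor = 2500 mL / 400 mL = 6.25.
monopotassium phosphate: 4.49 g × (2500 mL / 400 mL) = 28.06 g
calcium chloride dihydrate: 0.098 g × (2500 mL / 400 mL) = 0.6125 g = 612.50 mg
folic acid: 1.71 mg × (2500 mL / 400 mL) = 10.69 mg
casein hydrolysate: 4.28 g × (2500 mL / 400 mL) = 26.75 g
xylose: 7.45 g × (2500 mL / 400 mL) = 46.56 g
L-methionine: 0.15 g × (2500 mL / 400 mL) = 0.9375 g = 937.50 mg
ammonium chloride: 3.08 g × (2500 mL / 400 mL) = 19.25 g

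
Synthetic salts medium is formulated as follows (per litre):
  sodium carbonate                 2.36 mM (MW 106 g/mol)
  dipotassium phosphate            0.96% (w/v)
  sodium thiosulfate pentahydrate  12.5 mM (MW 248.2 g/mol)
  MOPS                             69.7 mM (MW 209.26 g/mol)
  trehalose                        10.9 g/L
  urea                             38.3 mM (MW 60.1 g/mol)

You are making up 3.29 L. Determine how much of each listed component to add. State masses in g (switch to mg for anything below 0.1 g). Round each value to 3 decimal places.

sodium carbonate 0.823 g; dipotassium phosphate 31.584 g; sodium thiosulfate pentahydrate 10.207 g; MOPS 47.986 g; trehalose 35.861 g; urea 7.573 g

Working volume: 3.29 L.
sodium carbonate: 2.36 mmol/L × 106 g/mol × 3.29 L ÷ 1000 = 0.823 g
dipotassium phosphate: 0.96 g per 100 mL × 3290 mL ÷ 100 = 31.584 g
sodium thiosulfate pentahydrate: 12.5 mmol/L × 248.2 g/mol × 3.29 L ÷ 1000 = 10.207 g
MOPS: 69.7 mmol/L × 209.26 g/mol × 3.29 L ÷ 1000 = 47.986 g
trehalose: 10.9 g/L × 3.29 L = 35.861 g
urea: 38.3 mmol/L × 60.1 g/mol × 3.29 L ÷ 1000 = 7.573 g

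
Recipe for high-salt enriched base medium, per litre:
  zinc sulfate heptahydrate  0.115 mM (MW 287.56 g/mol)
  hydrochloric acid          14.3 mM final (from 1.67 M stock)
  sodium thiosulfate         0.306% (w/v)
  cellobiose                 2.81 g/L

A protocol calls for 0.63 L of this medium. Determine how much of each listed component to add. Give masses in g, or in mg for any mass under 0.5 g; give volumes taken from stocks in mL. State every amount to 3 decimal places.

zinc sulfate heptahydrate 20.834 mg; hydrochloric acid 5.395 mL; sodium thiosulfate 1.928 g; cellobiose 1.770 g

Working volume: 0.63 L.
zinc sulfate heptahydrate: 0.115 mmol/L × 287.56 mg/mmol × 0.63 L = 20.834 mg
hydrochloric acid: dilute stock: 14.3 mM × 630 mL ÷ 1670 mM = 5.395 mL
sodium thiosulfate: 0.306% w/v = 3.06 g/L → 3.06 × 0.63 L = 1.928 g
cellobiose: 2.81 g/L × 0.63 L = 1.770 g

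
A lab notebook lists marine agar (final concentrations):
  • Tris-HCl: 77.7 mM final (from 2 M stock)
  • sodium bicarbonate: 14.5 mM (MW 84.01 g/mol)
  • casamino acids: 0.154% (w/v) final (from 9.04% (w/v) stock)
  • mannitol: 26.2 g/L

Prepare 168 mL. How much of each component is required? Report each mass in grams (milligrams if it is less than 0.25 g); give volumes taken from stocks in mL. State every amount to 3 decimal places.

Tris-HCl 6.527 mL; sodium bicarbonate 204.648 mg; casamino acids 2.862 mL; mannitol 4.402 g

Working volume: 168 mL = 0.168 L.
Tris-HCl: V = C2·V2/C1 = 77.7 mM × 168 mL ÷ 2000 mM = 6.527 mL
sodium bicarbonate: 14.5 mmol/L × 84.01 mg/mmol × 0.168 L = 204.648 mg
casamino acids: V = C2·V2/C1 = 0.154% ÷ 9.04% × 168 mL = 2.862 mL
mannitol: 26.2 g/L × 0.168 L = 4.402 g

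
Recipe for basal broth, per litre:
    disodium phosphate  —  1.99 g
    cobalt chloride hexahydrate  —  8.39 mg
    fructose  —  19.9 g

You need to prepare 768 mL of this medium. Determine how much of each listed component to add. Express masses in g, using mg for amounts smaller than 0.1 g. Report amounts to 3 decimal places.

disodium phosphate 1.528 g; cobalt chloride hexahydrate 6.444 mg; fructose 15.283 g

Scale factor = 768 mL / 1000 mL = 0.768.
disodium phosphate: 1.99 g × (768 mL / 1000 mL) = 1.528 g
cobalt chloride hexahydrate: 8.39 mg × (768 mL / 1000 mL) = 6.444 mg
fructose: 19.9 g × (768 mL / 1000 mL) = 15.283 g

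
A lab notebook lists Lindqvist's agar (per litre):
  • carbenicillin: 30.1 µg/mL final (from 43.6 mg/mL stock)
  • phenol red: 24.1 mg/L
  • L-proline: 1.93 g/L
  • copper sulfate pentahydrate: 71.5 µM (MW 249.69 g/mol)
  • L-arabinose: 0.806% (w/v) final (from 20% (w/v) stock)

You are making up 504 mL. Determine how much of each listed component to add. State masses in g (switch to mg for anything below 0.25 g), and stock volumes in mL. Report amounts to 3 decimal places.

carbenicillin 0.348 mL; phenol red 12.146 mg; L-proline 0.973 g; copper sulfate pentahydrate 8.998 mg; L-arabinose 20.311 mL

Working volume: 504 mL = 0.504 L.
carbenicillin: C1V1 = C2V2 → 30.1 µg/mL × 504 mL ÷ 43600 µg/mL = 0.348 mL
phenol red: 24.1 mg/L × 0.504 L = 12.146 mg
L-proline: 1.93 g/L × 0.504 L = 0.973 g
copper sulfate pentahydrate: 71.5 µmol/L × 249.69 g/mol × 0.504 L ÷ 1000 = 8.998 mg
L-arabinose: V = C2·V2/C1 = 0.806% ÷ 20% × 504 mL = 20.311 mL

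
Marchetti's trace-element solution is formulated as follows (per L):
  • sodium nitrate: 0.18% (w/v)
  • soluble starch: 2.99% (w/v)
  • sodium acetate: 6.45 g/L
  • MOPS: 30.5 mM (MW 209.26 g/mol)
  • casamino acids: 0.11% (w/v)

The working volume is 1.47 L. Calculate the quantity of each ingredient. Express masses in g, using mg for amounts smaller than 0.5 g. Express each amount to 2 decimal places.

Working volume: 1.47 L.
sodium nitrate: 0.18% w/v = 1.8 g/L → 1.8 × 1.47 L = 2.65 g
soluble starch: 2.99% w/v = 29.9 g/L → 29.9 × 1.47 L = 43.95 g
sodium acetate: 6.45 g/L × 1.47 L = 9.48 g
MOPS: 30.5 mmol/L × 209.26 g/mol × 1.47 L ÷ 1000 = 9.38 g
casamino acids: 0.11 g per 100 mL × 1470 mL ÷ 100 = 1.62 g

sodium nitrate 2.65 g; soluble starch 43.95 g; sodium acetate 9.48 g; MOPS 9.38 g; casamino acids 1.62 g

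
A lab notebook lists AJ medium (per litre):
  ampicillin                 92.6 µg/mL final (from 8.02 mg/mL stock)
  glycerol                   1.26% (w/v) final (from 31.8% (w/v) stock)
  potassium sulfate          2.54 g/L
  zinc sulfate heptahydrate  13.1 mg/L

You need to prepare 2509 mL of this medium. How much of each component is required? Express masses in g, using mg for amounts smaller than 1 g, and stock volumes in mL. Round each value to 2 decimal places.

Scale factor relative to 1 L: 2.509.
ampicillin: V = C2·V2/C1 = 92.6 µg/mL × 2509 mL ÷ 8020 µg/mL = 28.97 mL
glycerol: dilute stock: 1.26% ÷ 31.8% × 2509 mL = 99.41 mL
potassium sulfate: 2.54 g/L × 2.509 L = 6.37 g
zinc sulfate heptahydrate: 13.1 mg/L × 2.509 L = 32.87 mg

ampicillin 28.97 mL; glycerol 99.41 mL; potassium sulfate 6.37 g; zinc sulfate heptahydrate 32.87 mg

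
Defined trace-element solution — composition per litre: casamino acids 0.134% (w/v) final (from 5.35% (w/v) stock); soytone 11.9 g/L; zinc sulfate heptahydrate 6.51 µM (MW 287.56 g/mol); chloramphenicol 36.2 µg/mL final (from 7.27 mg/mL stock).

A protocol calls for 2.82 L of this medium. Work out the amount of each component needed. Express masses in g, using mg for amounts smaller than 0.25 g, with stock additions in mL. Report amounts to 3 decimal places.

casamino acids 70.632 mL; soytone 33.558 g; zinc sulfate heptahydrate 5.279 mg; chloramphenicol 14.042 mL

Working volume: 2.82 L.
casamino acids: V = C2·V2/C1 = 0.134% ÷ 5.35% × 2820 mL = 70.632 mL
soytone: 11.9 g/L × 2.82 L = 33.558 g
zinc sulfate heptahydrate: 6.51 µmol/L × 287.56 g/mol × 2.82 L ÷ 1000 = 5.279 mg
chloramphenicol: dilute stock: 36.2 µg/mL × 2820 mL ÷ 7270 µg/mL = 14.042 mL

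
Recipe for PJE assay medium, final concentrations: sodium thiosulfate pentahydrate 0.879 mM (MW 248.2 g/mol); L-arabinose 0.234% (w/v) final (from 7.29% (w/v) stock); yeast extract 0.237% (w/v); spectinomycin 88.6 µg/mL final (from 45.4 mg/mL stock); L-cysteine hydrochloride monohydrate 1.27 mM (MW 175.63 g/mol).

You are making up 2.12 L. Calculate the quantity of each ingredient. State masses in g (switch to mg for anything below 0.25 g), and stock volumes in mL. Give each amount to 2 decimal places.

Scale factor relative to 1 L: 2.12.
sodium thiosulfate pentahydrate: 0.879 mmol/L × 248.2 g/mol × 2.12 L ÷ 1000 = 0.46 g
L-arabinose: V = C2·V2/C1 = 0.234% ÷ 7.29% × 2120 mL = 68.05 mL
yeast extract: 0.237% w/v = 2.37 g/L → 2.37 × 2.12 L = 5.02 g
spectinomycin: C1V1 = C2V2 → 88.6 µg/mL × 2120 mL ÷ 45400 µg/mL = 4.14 mL
L-cysteine hydrochloride monohydrate: 1.27 mmol/L × 175.63 g/mol × 2.12 L ÷ 1000 = 0.47 g

sodium thiosulfate pentahydrate 0.46 g; L-arabinose 68.05 mL; yeast extract 5.02 g; spectinomycin 4.14 mL; L-cysteine hydrochloride monohydrate 0.47 g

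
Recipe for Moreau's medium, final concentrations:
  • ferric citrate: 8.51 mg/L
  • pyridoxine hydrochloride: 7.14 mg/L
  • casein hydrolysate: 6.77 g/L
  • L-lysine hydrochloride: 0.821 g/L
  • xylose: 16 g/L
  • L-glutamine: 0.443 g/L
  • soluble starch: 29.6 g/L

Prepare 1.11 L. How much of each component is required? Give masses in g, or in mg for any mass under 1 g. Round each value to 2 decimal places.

Working volume: 1.11 L.
ferric citrate: 8.51 mg/L × 1.11 L = 9.45 mg
pyridoxine hydrochloride: 7.14 mg/L × 1.11 L = 7.93 mg
casein hydrolysate: 6.77 g/L × 1.11 L = 7.51 g
L-lysine hydrochloride: 0.821 g/L × 1.11 L = 0.91131 g = 911.31 mg
xylose: 16 g/L × 1.11 L = 17.76 g
L-glutamine: 0.443 g/L × 1.11 L = 0.49173 g = 491.73 mg
soluble starch: 29.6 g/L × 1.11 L = 32.86 g

ferric citrate 9.45 mg; pyridoxine hydrochloride 7.93 mg; casein hydrolysate 7.51 g; L-lysine hydrochloride 911.31 mg; xylose 17.76 g; L-glutamine 491.73 mg; soluble starch 32.86 g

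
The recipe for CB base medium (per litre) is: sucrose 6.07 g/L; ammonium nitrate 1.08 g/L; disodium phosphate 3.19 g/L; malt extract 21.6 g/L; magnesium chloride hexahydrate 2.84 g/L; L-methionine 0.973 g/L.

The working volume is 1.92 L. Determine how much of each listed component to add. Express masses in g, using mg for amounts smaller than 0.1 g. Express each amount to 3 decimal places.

Working volume: 1.92 L.
sucrose: 6.07 g/L × 1.92 L = 11.654 g
ammonium nitrate: 1.08 g/L × 1.92 L = 2.074 g
disodium phosphate: 3.19 g/L × 1.92 L = 6.125 g
malt extract: 21.6 g/L × 1.92 L = 41.472 g
magnesium chloride hexahydrate: 2.84 g/L × 1.92 L = 5.453 g
L-methionine: 0.973 g/L × 1.92 L = 1.868 g

sucrose 11.654 g; ammonium nitrate 2.074 g; disodium phosphate 6.125 g; malt extract 41.472 g; magnesium chloride hexahydrate 5.453 g; L-methionine 1.868 g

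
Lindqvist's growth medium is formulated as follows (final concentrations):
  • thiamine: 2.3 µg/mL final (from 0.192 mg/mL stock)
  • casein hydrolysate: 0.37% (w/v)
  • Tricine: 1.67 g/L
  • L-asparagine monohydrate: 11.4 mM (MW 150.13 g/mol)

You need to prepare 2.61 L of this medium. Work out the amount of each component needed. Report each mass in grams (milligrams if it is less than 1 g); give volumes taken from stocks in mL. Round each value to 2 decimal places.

thiamine 31.27 mL; casein hydrolysate 9.66 g; Tricine 4.36 g; L-asparagine monohydrate 4.47 g

Working volume: 2.61 L.
thiamine: dilute stock: 2.3 µg/mL × 2610 mL ÷ 192 µg/mL = 31.27 mL
casein hydrolysate: 0.37 g per 100 mL × 2610 mL ÷ 100 = 9.66 g
Tricine: 1.67 g/L × 2.61 L = 4.36 g
L-asparagine monohydrate: 11.4 mmol/L × 150.13 g/mol × 2.61 L ÷ 1000 = 4.47 g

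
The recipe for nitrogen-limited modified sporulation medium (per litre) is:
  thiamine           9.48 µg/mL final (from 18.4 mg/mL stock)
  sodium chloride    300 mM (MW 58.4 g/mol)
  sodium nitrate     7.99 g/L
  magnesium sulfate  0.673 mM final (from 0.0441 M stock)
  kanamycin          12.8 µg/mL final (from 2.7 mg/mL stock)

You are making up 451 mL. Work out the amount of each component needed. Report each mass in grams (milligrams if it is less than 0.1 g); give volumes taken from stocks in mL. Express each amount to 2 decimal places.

Working volume: 451 mL = 0.451 L.
thiamine: C1V1 = C2V2 → 9.48 µg/mL × 451 mL ÷ 18400 µg/mL = 0.23 mL
sodium chloride: 300 mmol/L × 58.4 g/mol × 0.451 L ÷ 1000 = 7.90 g
sodium nitrate: 7.99 g/L × 0.451 L = 3.60 g
magnesium sulfate: C1V1 = C2V2 → 0.673 mM × 451 mL ÷ 44.1 mM = 6.88 mL
kanamycin: C1V1 = C2V2 → 12.8 µg/mL × 451 mL ÷ 2700 µg/mL = 2.14 mL

thiamine 0.23 mL; sodium chloride 7.90 g; sodium nitrate 3.60 g; magnesium sulfate 6.88 mL; kanamycin 2.14 mL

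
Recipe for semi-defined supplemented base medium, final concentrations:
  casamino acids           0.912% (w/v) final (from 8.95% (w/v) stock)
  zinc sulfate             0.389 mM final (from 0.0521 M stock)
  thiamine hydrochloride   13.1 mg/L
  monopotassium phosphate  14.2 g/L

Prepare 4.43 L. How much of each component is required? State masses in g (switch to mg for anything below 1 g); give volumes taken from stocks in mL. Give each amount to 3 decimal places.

Working volume: 4.43 L.
casamino acids: dilute stock: 0.912% ÷ 8.95% × 4430 mL = 451.415 mL
zinc sulfate: V = C2·V2/C1 = 0.389 mM × 4430 mL ÷ 52.1 mM = 33.076 mL
thiamine hydrochloride: 13.1 mg/L × 4.43 L = 58.033 mg
monopotassium phosphate: 14.2 g/L × 4.43 L = 62.906 g

casamino acids 451.415 mL; zinc sulfate 33.076 mL; thiamine hydrochloride 58.033 mg; monopotassium phosphate 62.906 g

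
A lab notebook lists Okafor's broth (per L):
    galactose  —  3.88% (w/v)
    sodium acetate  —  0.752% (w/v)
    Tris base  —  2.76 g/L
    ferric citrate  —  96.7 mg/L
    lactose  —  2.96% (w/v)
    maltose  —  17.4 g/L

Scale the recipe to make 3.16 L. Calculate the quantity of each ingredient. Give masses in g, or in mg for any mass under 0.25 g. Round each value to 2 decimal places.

galactose 122.61 g; sodium acetate 23.76 g; Tris base 8.72 g; ferric citrate 0.31 g; lactose 93.54 g; maltose 54.98 g

Scale factor relative to 1 L: 3.16.
galactose: 3.88 g per 100 mL × 3160 mL ÷ 100 = 122.61 g
sodium acetate: 0.752 g per 100 mL × 3160 mL ÷ 100 = 23.76 g
Tris base: 2.76 g/L × 3.16 L = 8.72 g
ferric citrate: 96.7 mg/L × 3.16 L = 305.572 mg = 0.31 g
lactose: 2.96 g per 100 mL × 3160 mL ÷ 100 = 93.54 g
maltose: 17.4 g/L × 3.16 L = 54.98 g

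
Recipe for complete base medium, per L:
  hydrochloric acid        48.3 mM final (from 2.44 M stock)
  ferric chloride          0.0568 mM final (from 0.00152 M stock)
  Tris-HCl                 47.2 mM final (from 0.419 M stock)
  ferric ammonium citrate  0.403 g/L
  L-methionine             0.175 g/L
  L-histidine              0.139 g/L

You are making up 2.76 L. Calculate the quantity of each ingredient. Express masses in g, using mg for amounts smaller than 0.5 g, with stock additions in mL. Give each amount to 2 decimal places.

Scale factor relative to 1 L: 2.76.
hydrochloric acid: dilute stock: 48.3 mM × 2760 mL ÷ 2440 mM = 54.63 mL
ferric chloride: V = C2·V2/C1 = 0.0568 mM × 2760 mL ÷ 1.52 mM = 103.14 mL
Tris-HCl: V = C2·V2/C1 = 47.2 mM × 2760 mL ÷ 419 mM = 310.91 mL
ferric ammonium citrate: 0.403 g/L × 2.76 L = 1.11 g
L-methionine: 0.175 g/L × 2.76 L = 0.483 g = 483.00 mg
L-histidine: 0.139 g/L × 2.76 L = 0.38364 g = 383.64 mg

hydrochloric acid 54.63 mL; ferric chloride 103.14 mL; Tris-HCl 310.91 mL; ferric ammonium citrate 1.11 g; L-methionine 483.00 mg; L-histidine 383.64 mg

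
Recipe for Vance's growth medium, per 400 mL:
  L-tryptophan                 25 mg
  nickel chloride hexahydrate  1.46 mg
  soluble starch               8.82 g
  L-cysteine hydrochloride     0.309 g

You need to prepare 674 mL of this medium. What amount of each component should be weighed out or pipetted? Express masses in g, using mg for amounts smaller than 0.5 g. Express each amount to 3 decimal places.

Ratio of target to recipe volume: 674 / 400 = 1.685.
L-tryptophan: 25 mg × (674 mL / 400 mL) = 42.125 mg
nickel chloride hexahydrate: 1.46 mg × (674 mL / 400 mL) = 2.460 mg
soluble starch: 8.82 g × (674 mL / 400 mL) = 14.862 g
L-cysteine hydrochloride: 0.309 g × (674 mL / 400 mL) = 0.521 g

L-tryptophan 42.125 mg; nickel chloride hexahydrate 2.460 mg; soluble starch 14.862 g; L-cysteine hydrochloride 0.521 g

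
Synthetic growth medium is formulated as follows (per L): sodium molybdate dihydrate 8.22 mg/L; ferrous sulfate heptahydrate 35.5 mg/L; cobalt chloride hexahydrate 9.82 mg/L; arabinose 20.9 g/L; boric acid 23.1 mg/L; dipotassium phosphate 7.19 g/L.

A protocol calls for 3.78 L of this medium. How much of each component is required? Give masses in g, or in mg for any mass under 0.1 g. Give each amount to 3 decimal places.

Working volume: 3.78 L.
sodium molybdate dihydrate: 8.22 mg/L × 3.78 L = 31.072 mg
ferrous sulfate heptahydrate: 35.5 mg/L × 3.78 L = 134.19 mg = 0.134 g
cobalt chloride hexahydrate: 9.82 mg/L × 3.78 L = 37.120 mg
arabinose: 20.9 g/L × 3.78 L = 79.002 g
boric acid: 23.1 mg/L × 3.78 L = 87.318 mg
dipotassium phosphate: 7.19 g/L × 3.78 L = 27.178 g

sodium molybdate dihydrate 31.072 mg; ferrous sulfate heptahydrate 0.134 g; cobalt chloride hexahydrate 37.120 mg; arabinose 79.002 g; boric acid 87.318 mg; dipotassium phosphate 27.178 g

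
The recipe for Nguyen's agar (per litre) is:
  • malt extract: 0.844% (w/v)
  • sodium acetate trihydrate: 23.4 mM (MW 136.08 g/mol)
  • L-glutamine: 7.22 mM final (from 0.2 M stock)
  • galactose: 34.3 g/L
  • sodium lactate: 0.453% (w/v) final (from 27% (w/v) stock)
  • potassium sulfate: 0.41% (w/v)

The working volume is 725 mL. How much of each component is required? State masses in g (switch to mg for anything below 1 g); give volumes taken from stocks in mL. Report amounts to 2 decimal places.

malt extract 6.12 g; sodium acetate trihydrate 2.31 g; L-glutamine 26.17 mL; galactose 24.87 g; sodium lactate 12.16 mL; potassium sulfate 2.97 g

Working volume: 725 mL = 0.725 L.
malt extract: 0.844% w/v = 8.44 g/L → 8.44 × 0.725 L = 6.12 g
sodium acetate trihydrate: 23.4 mmol/L × 136.08 g/mol × 0.725 L ÷ 1000 = 2.31 g
L-glutamine: C1V1 = C2V2 → 7.22 mM × 725 mL ÷ 200 mM = 26.17 mL
galactose: 34.3 g/L × 0.725 L = 24.87 g
sodium lactate: C1V1 = C2V2 → 0.453% ÷ 27% × 725 mL = 12.16 mL
potassium sulfate: 0.41% w/v = 4.1 g/L → 4.1 × 0.725 L = 2.97 g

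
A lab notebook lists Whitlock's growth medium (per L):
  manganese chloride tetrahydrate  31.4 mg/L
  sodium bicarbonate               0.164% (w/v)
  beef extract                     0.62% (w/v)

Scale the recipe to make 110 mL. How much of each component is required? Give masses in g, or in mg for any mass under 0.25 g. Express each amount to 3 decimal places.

Working volume: 110 mL = 0.11 L.
manganese chloride tetrahydrate: 31.4 mg/L × 0.11 L = 3.454 mg
sodium bicarbonate: 0.164 g per 100 mL × 110 mL ÷ 100 = 0.1804 g = 180.400 mg
beef extract: 0.62% w/v = 6.2 g/L → 6.2 × 0.11 L = 0.682 g

manganese chloride tetrahydrate 3.454 mg; sodium bicarbonate 180.400 mg; beef extract 0.682 g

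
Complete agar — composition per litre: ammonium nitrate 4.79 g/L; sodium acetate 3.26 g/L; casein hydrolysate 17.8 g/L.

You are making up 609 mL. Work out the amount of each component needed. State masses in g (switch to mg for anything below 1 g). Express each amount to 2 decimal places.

Target volume = 609 mL = 0.609 L.
ammonium nitrate: 4.79 g/L × 0.609 L = 2.92 g
sodium acetate: 3.26 g/L × 0.609 L = 1.99 g
casein hydrolysate: 17.8 g/L × 0.609 L = 10.84 g

ammonium nitrate 2.92 g; sodium acetate 1.99 g; casein hydrolysate 10.84 g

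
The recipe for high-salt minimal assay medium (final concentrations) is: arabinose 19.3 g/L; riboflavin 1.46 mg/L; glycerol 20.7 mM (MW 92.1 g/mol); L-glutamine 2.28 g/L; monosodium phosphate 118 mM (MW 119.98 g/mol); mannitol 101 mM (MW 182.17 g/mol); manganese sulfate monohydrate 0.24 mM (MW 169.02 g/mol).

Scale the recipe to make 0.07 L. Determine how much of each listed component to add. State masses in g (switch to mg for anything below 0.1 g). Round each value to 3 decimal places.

Scale factor relative to 1 L: 0.07.
arabinose: 19.3 g/L × 0.07 L = 1.351 g
riboflavin: 1.46 mg/L × 0.07 L = 0.102 mg
glycerol: 20.7 mmol/L × 92.1 g/mol × 0.07 L ÷ 1000 = 0.133 g
L-glutamine: 2.28 g/L × 0.07 L = 0.160 g
monosodium phosphate: 118 mmol/L × 119.98 g/mol × 0.07 L ÷ 1000 = 0.991 g
mannitol: 101 mmol/L × 182.17 g/mol × 0.07 L ÷ 1000 = 1.288 g
manganese sulfate monohydrate: 0.24 mmol/L × 169.02 mg/mmol × 0.07 L = 2.840 mg

arabinose 1.351 g; riboflavin 0.102 mg; glycerol 0.133 g; L-glutamine 0.160 g; monosodium phosphate 0.991 g; mannitol 1.288 g; manganese sulfate monohydrate 2.840 mg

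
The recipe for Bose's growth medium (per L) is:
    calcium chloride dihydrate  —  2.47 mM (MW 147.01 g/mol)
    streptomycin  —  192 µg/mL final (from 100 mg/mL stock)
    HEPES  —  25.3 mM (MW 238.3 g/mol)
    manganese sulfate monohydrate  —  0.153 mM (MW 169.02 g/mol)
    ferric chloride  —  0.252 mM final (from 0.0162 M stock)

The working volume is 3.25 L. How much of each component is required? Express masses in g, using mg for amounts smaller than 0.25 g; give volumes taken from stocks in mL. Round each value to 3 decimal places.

Scale factor relative to 1 L: 3.25.
calcium chloride dihydrate: 2.47 mmol/L × 147.01 g/mol × 3.25 L ÷ 1000 = 1.180 g
streptomycin: dilute stock: 192 µg/mL × 3250 mL ÷ 100000 µg/mL = 6.240 mL
HEPES: 25.3 mmol/L × 238.3 g/mol × 3.25 L ÷ 1000 = 19.594 g
manganese sulfate monohydrate: 0.153 mmol/L × 169.02 mg/mmol × 3.25 L = 84.045 mg
ferric chloride: C1V1 = C2V2 → 0.252 mM × 3250 mL ÷ 16.2 mM = 50.556 mL

calcium chloride dihydrate 1.180 g; streptomycin 6.240 mL; HEPES 19.594 g; manganese sulfate monohydrate 84.045 mg; ferric chloride 50.556 mL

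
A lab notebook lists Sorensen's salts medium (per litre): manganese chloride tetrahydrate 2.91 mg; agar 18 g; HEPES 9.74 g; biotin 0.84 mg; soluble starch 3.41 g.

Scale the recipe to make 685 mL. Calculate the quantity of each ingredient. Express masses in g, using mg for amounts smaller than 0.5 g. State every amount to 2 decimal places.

Ratio of target to recipe volume: 685 / 1000 = 0.685.
manganese chloride tetrahydrate: 2.91 mg × (685 mL / 1000 mL) = 1.99 mg
agar: 18 g × (685 mL / 1000 mL) = 12.33 g
HEPES: 9.74 g × (685 mL / 1000 mL) = 6.67 g
biotin: 0.84 mg × (685 mL / 1000 mL) = 0.58 mg
soluble starch: 3.41 g × (685 mL / 1000 mL) = 2.34 g

manganese chloride tetrahydrate 1.99 mg; agar 12.33 g; HEPES 6.67 g; biotin 0.58 mg; soluble starch 2.34 g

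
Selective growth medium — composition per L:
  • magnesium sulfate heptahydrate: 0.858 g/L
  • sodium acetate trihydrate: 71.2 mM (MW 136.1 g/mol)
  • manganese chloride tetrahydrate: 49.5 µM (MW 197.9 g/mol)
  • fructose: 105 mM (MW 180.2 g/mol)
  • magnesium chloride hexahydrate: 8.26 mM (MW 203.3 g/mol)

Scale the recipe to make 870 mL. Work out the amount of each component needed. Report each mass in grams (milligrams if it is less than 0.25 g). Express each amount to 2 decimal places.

Target volume = 870 mL = 0.87 L.
magnesium sulfate heptahydrate: 0.858 g/L × 0.87 L = 0.75 g
sodium acetate trihydrate: 71.2 mmol/L × 136.1 g/mol × 0.87 L ÷ 1000 = 8.43 g
manganese chloride tetrahydrate: 49.5 µmol/L × 197.9 g/mol × 0.87 L ÷ 1000 = 8.52 mg
fructose: 105 mmol/L × 180.2 g/mol × 0.87 L ÷ 1000 = 16.46 g
magnesium chloride hexahydrate: 8.26 mmol/L × 203.3 g/mol × 0.87 L ÷ 1000 = 1.46 g

magnesium sulfate heptahydrate 0.75 g; sodium acetate trihydrate 8.43 g; manganese chloride tetrahydrate 8.52 mg; fructose 16.46 g; magnesium chloride hexahydrate 1.46 g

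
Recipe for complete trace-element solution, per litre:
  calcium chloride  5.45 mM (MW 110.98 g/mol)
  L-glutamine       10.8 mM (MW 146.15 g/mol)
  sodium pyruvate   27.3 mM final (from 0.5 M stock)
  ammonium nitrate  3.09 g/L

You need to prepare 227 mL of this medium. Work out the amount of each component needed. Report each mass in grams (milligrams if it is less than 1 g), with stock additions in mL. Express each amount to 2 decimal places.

Working volume: 227 mL = 0.227 L.
calcium chloride: 5.45 mmol/L × 110.98 mg/mmol × 0.227 L = 137.30 mg
L-glutamine: 10.8 mmol/L × 146.15 mg/mmol × 0.227 L = 358.30 mg
sodium pyruvate: dilute stock: 27.3 mM × 227 mL ÷ 500 mM = 12.39 mL
ammonium nitrate: 3.09 g/L × 0.227 L = 0.70143 g = 701.43 mg

calcium chloride 137.30 mg; L-glutamine 358.30 mg; sodium pyruvate 12.39 mL; ammonium nitrate 701.43 mg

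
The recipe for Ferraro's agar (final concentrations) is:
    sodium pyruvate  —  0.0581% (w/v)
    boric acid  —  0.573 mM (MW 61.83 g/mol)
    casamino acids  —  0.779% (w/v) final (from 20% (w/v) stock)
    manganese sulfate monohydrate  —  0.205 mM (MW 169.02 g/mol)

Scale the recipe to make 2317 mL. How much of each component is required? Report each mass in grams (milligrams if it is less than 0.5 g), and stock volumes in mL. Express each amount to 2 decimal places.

sodium pyruvate 1.35 g; boric acid 82.09 mg; casamino acids 90.25 mL; manganese sulfate monohydrate 80.28 mg

Working volume: 2317 mL = 2.317 L.
sodium pyruvate: 0.0581 g per 100 mL × 2317 mL ÷ 100 = 1.35 g
boric acid: 0.573 mmol/L × 61.83 mg/mmol × 2.317 L = 82.09 mg
casamino acids: dilute stock: 0.779% ÷ 20% × 2317 mL = 90.25 mL
manganese sulfate monohydrate: 0.205 mmol/L × 169.02 mg/mmol × 2.317 L = 80.28 mg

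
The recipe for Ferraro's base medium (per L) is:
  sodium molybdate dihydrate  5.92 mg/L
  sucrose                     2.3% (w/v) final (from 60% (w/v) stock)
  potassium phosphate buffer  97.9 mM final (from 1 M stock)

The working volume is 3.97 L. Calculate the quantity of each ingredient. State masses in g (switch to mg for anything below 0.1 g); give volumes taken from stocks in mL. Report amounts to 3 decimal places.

Scale factor relative to 1 L: 3.97.
sodium molybdate dihydrate: 5.92 mg/L × 3.97 L = 23.502 mg
sucrose: V = C2·V2/C1 = 2.3% ÷ 60% × 3970 mL = 152.183 mL
potassium phosphate buffer: V = C2·V2/C1 = 97.9 mM × 3970 mL ÷ 1000 mM = 388.663 mL

sodium molybdate dihydrate 23.502 mg; sucrose 152.183 mL; potassium phosphate buffer 388.663 mL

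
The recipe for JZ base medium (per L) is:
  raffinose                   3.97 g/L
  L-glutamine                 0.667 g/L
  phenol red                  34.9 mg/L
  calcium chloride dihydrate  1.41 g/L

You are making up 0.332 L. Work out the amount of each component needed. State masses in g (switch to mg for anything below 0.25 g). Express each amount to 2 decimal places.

raffinose 1.32 g; L-glutamine 221.44 mg; phenol red 11.59 mg; calcium chloride dihydrate 0.47 g

Scale factor relative to 1 L: 0.332.
raffinose: 3.97 g/L × 0.332 L = 1.32 g
L-glutamine: 0.667 g/L × 0.332 L = 0.221444 g = 221.44 mg
phenol red: 34.9 mg/L × 0.332 L = 11.59 mg
calcium chloride dihydrate: 1.41 g/L × 0.332 L = 0.47 g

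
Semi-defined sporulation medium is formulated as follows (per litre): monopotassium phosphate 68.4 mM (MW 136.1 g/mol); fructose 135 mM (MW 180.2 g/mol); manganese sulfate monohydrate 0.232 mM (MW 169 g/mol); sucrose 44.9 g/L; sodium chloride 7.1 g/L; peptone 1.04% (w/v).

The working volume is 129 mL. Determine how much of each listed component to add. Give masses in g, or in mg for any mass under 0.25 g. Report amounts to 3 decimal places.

monopotassium phosphate 1.201 g; fructose 3.138 g; manganese sulfate monohydrate 5.058 mg; sucrose 5.792 g; sodium chloride 0.916 g; peptone 1.342 g

Working volume: 129 mL = 0.129 L.
monopotassium phosphate: 68.4 mmol/L × 136.1 g/mol × 0.129 L ÷ 1000 = 1.201 g
fructose: 135 mmol/L × 180.2 g/mol × 0.129 L ÷ 1000 = 3.138 g
manganese sulfate monohydrate: 0.232 mmol/L × 169 mg/mmol × 0.129 L = 5.058 mg
sucrose: 44.9 g/L × 0.129 L = 5.792 g
sodium chloride: 7.1 g/L × 0.129 L = 0.916 g
peptone: 1.04 g per 100 mL × 129 mL ÷ 100 = 1.342 g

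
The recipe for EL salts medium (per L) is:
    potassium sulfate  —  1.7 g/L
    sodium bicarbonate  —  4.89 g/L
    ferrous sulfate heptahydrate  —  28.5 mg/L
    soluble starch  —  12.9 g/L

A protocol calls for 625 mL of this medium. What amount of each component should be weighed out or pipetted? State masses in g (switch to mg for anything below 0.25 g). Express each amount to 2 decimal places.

Working volume: 625 mL = 0.625 L.
potassium sulfate: 1.7 g/L × 0.625 L = 1.06 g
sodium bicarbonate: 4.89 g/L × 0.625 L = 3.06 g
ferrous sulfate heptahydrate: 28.5 mg/L × 0.625 L = 17.81 mg
soluble starch: 12.9 g/L × 0.625 L = 8.06 g

potassium sulfate 1.06 g; sodium bicarbonate 3.06 g; ferrous sulfate heptahydrate 17.81 mg; soluble starch 8.06 g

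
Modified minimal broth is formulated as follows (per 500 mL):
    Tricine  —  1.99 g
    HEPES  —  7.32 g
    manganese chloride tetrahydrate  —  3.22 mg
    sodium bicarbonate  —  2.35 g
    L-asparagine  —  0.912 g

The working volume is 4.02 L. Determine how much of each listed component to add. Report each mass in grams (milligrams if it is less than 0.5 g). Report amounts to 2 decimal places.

Ratio of target to recipe volume: 4020 / 500 = 8.04.
Tricine: 1.99 g × (4020 mL / 500 mL) = 16.00 g
HEPES: 7.32 g × (4020 mL / 500 mL) = 58.85 g
manganese chloride tetrahydrate: 3.22 mg × (4020 mL / 500 mL) = 25.89 mg
sodium bicarbonate: 2.35 g × (4020 mL / 500 mL) = 18.89 g
L-asparagine: 0.912 g × (4020 mL / 500 mL) = 7.33 g

Tricine 16.00 g; HEPES 58.85 g; manganese chloride tetrahydrate 25.89 mg; sodium bicarbonate 18.89 g; L-asparagine 7.33 g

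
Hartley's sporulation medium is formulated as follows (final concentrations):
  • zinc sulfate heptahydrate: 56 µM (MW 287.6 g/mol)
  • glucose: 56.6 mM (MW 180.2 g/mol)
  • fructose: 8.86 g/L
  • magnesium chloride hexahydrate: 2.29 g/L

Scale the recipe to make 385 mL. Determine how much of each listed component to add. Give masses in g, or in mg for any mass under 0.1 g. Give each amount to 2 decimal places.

Working volume: 385 mL = 0.385 L.
zinc sulfate heptahydrate: 56 µmol/L × 287.6 g/mol × 0.385 L ÷ 1000 = 6.20 mg
glucose: 56.6 mmol/L × 180.2 g/mol × 0.385 L ÷ 1000 = 3.93 g
fructose: 8.86 g/L × 0.385 L = 3.41 g
magnesium chloride hexahydrate: 2.29 g/L × 0.385 L = 0.88 g

zinc sulfate heptahydrate 6.20 mg; glucose 3.93 g; fructose 3.41 g; magnesium chloride hexahydrate 0.88 g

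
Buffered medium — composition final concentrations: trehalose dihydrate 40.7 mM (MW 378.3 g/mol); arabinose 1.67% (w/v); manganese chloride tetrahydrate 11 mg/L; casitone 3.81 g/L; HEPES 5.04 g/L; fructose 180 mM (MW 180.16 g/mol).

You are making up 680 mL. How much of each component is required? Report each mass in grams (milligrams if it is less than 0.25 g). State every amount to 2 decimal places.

trehalose dihydrate 10.47 g; arabinose 11.36 g; manganese chloride tetrahydrate 7.48 mg; casitone 2.59 g; HEPES 3.43 g; fructose 22.05 g

Working volume: 680 mL = 0.68 L.
trehalose dihydrate: 40.7 mmol/L × 378.3 g/mol × 0.68 L ÷ 1000 = 10.47 g
arabinose: 1.67 g per 100 mL × 680 mL ÷ 100 = 11.36 g
manganese chloride tetrahydrate: 11 mg/L × 0.68 L = 7.48 mg
casitone: 3.81 g/L × 0.68 L = 2.59 g
HEPES: 5.04 g/L × 0.68 L = 3.43 g
fructose: 180 mmol/L × 180.16 g/mol × 0.68 L ÷ 1000 = 22.05 g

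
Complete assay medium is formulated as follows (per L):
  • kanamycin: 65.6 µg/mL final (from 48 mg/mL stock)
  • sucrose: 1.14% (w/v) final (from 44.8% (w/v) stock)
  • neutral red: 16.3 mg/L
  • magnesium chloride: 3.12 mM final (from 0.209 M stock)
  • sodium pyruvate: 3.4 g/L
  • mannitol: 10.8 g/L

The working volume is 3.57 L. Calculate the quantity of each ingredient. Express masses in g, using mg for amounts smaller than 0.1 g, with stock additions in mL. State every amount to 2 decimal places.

Working volume: 3.57 L.
kanamycin: dilute stock: 65.6 µg/mL × 3570 mL ÷ 48000 µg/mL = 4.88 mL
sucrose: V = C2·V2/C1 = 1.14% ÷ 44.8% × 3570 mL = 90.84 mL
neutral red: 16.3 mg/L × 3.57 L = 58.19 mg
magnesium chloride: C1V1 = C2V2 → 3.12 mM × 3570 mL ÷ 209 mM = 53.29 mL
sodium pyruvate: 3.4 g/L × 3.57 L = 12.14 g
mannitol: 10.8 g/L × 3.57 L = 38.56 g

kanamycin 4.88 mL; sucrose 90.84 mL; neutral red 58.19 mg; magnesium chloride 53.29 mL; sodium pyruvate 12.14 g; mannitol 38.56 g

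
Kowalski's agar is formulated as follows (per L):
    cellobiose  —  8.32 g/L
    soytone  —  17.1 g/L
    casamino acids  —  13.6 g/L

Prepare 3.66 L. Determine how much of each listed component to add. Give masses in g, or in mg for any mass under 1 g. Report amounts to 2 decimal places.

cellobiose 30.45 g; soytone 62.59 g; casamino acids 49.78 g

Scale factor relative to 1 L: 3.66.
cellobiose: 8.32 g/L × 3.66 L = 30.45 g
soytone: 17.1 g/L × 3.66 L = 62.59 g
casamino acids: 13.6 g/L × 3.66 L = 49.78 g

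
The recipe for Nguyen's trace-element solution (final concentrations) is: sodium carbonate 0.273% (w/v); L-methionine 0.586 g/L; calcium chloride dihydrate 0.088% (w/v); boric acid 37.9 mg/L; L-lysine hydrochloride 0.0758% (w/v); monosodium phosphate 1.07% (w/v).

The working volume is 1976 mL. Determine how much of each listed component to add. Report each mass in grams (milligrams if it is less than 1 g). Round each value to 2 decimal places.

Target volume = 1976 mL = 1.976 L.
sodium carbonate: 0.273% w/v = 2.73 g/L → 2.73 × 1.976 L = 5.39 g
L-methionine: 0.586 g/L × 1.976 L = 1.16 g
calcium chloride dihydrate: 0.088% w/v = 0.88 g/L → 0.88 × 1.976 L = 1.74 g
boric acid: 37.9 mg/L × 1.976 L = 74.89 mg
L-lysine hydrochloride: 0.0758 g per 100 mL × 1976 mL ÷ 100 = 1.50 g
monosodium phosphate: 1.07 g per 100 mL × 1976 mL ÷ 100 = 21.14 g

sodium carbonate 5.39 g; L-methionine 1.16 g; calcium chloride dihydrate 1.74 g; boric acid 74.89 mg; L-lysine hydrochloride 1.50 g; monosodium phosphate 21.14 g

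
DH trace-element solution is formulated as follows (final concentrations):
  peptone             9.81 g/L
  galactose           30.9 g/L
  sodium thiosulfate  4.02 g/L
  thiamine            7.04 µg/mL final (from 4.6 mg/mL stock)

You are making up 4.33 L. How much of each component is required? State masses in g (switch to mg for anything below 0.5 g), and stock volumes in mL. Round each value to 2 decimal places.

Scale factor relative to 1 L: 4.33.
peptone: 9.81 g/L × 4.33 L = 42.48 g
galactose: 30.9 g/L × 4.33 L = 133.80 g
sodium thiosulfate: 4.02 g/L × 4.33 L = 17.41 g
thiamine: C1V1 = C2V2 → 7.04 µg/mL × 4330 mL ÷ 4600 µg/mL = 6.63 mL

peptone 42.48 g; galactose 133.80 g; sodium thiosulfate 17.41 g; thiamine 6.63 mL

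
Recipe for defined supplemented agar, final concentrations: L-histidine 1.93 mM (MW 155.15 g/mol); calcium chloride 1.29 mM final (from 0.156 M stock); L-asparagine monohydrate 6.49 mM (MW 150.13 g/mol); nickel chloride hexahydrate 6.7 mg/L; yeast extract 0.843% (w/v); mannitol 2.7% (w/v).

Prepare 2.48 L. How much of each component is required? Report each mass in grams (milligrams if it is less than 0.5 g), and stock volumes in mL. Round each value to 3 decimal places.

Working volume: 2.48 L.
L-histidine: 1.93 mmol/L × 155.15 g/mol × 2.48 L ÷ 1000 = 0.743 g
calcium chloride: dilute stock: 1.29 mM × 2480 mL ÷ 156 mM = 20.508 mL
L-asparagine monohydrate: 6.49 mmol/L × 150.13 g/mol × 2.48 L ÷ 1000 = 2.416 g
nickel chloride hexahydrate: 6.7 mg/L × 2.48 L = 16.616 mg
yeast extract: 0.843 g per 100 mL × 2480 mL ÷ 100 = 20.906 g
mannitol: 2.7% w/v = 27 g/L → 27 × 2.48 L = 66.960 g

L-histidine 0.743 g; calcium chloride 20.508 mL; L-asparagine monohydrate 2.416 g; nickel chloride hexahydrate 16.616 mg; yeast extract 20.906 g; mannitol 66.960 g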